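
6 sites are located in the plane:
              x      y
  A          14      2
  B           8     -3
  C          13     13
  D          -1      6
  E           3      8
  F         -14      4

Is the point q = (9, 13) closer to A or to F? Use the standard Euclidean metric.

Compare squared distances:
|qA|² = (9−14)² + (13−2)² = 25 + 121 = 146
|qF|² = (9−(-14))² + (13−4)² = 529 + 81 = 610
146 < 610, so A is closer.

A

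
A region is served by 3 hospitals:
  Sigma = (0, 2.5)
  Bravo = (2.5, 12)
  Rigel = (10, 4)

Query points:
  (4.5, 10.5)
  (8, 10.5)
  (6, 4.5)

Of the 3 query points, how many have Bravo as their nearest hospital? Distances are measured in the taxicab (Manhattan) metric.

2

(4.5, 10.5) — d to each: Sigma:12.5, Bravo:3.5, Rigel:12 → nearest is Bravo
(8, 10.5) — d to each: Sigma:16, Bravo:7, Rigel:8.5 → nearest is Bravo
(6, 4.5) — d to each: Sigma:8, Bravo:11, Rigel:4.5 → nearest is Rigel
2 of the 3 points have Bravo as nearest.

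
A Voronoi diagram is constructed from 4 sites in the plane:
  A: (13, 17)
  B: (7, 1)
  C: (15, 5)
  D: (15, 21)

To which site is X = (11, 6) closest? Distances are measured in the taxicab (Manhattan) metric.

C

d(X,A) = |11−13| + |6−17| = 2 + 11 = 13
d(X,B) = |11−7| + |6−1| = 4 + 5 = 9
d(X,C) = |11−15| + |6−5| = 4 + 1 = 5
d(X,D) = |11−15| + |6−21| = 4 + 15 = 19
The smallest is to C, so X lies in the Voronoi region of C.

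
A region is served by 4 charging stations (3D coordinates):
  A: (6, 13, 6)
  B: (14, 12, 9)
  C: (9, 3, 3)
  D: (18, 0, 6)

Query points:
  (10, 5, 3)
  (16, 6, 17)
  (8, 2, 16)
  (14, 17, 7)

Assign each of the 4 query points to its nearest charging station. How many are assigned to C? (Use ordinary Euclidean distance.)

2

(10, 5, 3) — d² to each: A:89, B:101, C:5, D:98 → nearest is C
(16, 6, 17) — d² to each: A:270, B:104, C:254, D:161 → nearest is B
(8, 2, 16) — d² to each: A:225, B:185, C:171, D:204 → nearest is C
(14, 17, 7) — d² to each: A:81, B:29, C:237, D:306 → nearest is B
2 of the 4 points have C as nearest.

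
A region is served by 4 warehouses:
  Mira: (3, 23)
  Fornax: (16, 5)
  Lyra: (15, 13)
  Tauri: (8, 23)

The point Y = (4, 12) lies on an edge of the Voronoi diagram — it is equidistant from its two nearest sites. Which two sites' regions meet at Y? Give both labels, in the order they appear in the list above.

Mira and Lyra

Squared distances from Y to each site:
d²(Y, Mira) = (4−3)² + (12−23)² = 1 + 121 = 122
d²(Y, Fornax) = (4−16)² + (12−5)² = 144 + 49 = 193
d²(Y, Lyra) = (4−15)² + (12−13)² = 121 + 1 = 122
d²(Y, Tauri) = (4−8)² + (12−23)² = 16 + 121 = 137
Y is equidistant from Mira and Lyra (both at squared distance 122), and every other site is strictly farther — so Y lies on the Mira–Lyra Voronoi edge.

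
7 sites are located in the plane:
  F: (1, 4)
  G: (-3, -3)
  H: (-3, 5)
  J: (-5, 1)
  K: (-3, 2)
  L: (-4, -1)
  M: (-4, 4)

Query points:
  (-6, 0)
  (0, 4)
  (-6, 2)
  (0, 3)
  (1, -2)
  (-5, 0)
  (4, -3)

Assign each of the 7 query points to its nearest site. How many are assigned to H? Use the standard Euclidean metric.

(-6, 0) — d² to each: F:65, G:18, H:34, J:2, K:13, L:5, M:20 → nearest is J
(0, 4) — d² to each: F:1, G:58, H:10, J:34, K:13, L:41, M:16 → nearest is F
(-6, 2) — d² to each: F:53, G:34, H:18, J:2, K:9, L:13, M:8 → nearest is J
(0, 3) — d² to each: F:2, G:45, H:13, J:29, K:10, L:32, M:17 → nearest is F
(1, -2) — d² to each: F:36, G:17, H:65, J:45, K:32, L:26, M:61 → nearest is G
(-5, 0) — d² to each: F:52, G:13, H:29, J:1, K:8, L:2, M:17 → nearest is J
(4, -3) — d² to each: F:58, G:49, H:113, J:97, K:74, L:68, M:113 → nearest is G
0 of the 7 points have H as nearest.

0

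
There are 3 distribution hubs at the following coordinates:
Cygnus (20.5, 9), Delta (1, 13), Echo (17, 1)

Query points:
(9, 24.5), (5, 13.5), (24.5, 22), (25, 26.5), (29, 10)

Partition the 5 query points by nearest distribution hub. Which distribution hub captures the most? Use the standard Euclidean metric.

(9, 24.5) — d² to each: Cygnus:372.5, Delta:196.25, Echo:616.25 → nearest is Delta
(5, 13.5) — d² to each: Cygnus:260.5, Delta:16.25, Echo:300.25 → nearest is Delta
(24.5, 22) — d² to each: Cygnus:185, Delta:633.25, Echo:497.25 → nearest is Cygnus
(25, 26.5) — d² to each: Cygnus:326.5, Delta:758.25, Echo:714.25 → nearest is Cygnus
(29, 10) — d² to each: Cygnus:73.25, Delta:793, Echo:225 → nearest is Cygnus
Tally — Cygnus:3, Delta:2. Cygnus captures the most (3).

Cygnus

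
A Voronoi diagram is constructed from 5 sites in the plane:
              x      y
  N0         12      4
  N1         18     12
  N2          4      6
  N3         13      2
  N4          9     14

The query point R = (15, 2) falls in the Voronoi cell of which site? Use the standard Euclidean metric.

Squared Euclidean distances:
|RN0|² = (15−12)² + (2−4)² = 9 + 4 = 13
|RN1|² = (15−18)² + (2−12)² = 9 + 100 = 109
|RN2|² = (15−4)² + (2−6)² = 121 + 16 = 137
|RN3|² = (15−13)² + (2−2)² = 4 + 0 = 4
|RN4|² = (15−9)² + (2−14)² = 36 + 144 = 180
The smallest is to N3, so R lies in the Voronoi region of N3.

N3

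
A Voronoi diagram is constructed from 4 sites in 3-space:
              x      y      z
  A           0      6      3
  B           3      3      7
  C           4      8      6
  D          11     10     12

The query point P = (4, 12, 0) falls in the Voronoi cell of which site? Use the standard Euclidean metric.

Squared Euclidean distances:
|PA|² = (4−0)² + (12−6)² + (0−3)² = 16 + 36 + 9 = 61
|PB|² = (4−3)² + (12−3)² + (0−7)² = 1 + 81 + 49 = 131
|PC|² = (4−4)² + (12−8)² + (0−6)² = 0 + 16 + 36 = 52
|PD|² = (4−11)² + (12−10)² + (0−12)² = 49 + 4 + 144 = 197
The smallest is to C, so P lies in the Voronoi region of C.

C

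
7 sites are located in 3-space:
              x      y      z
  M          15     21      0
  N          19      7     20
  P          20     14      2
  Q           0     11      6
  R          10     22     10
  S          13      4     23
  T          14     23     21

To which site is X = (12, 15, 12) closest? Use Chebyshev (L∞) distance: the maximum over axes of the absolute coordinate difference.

R

d(X,M) = max(3, 6, 12) = 12
d(X,N) = max(7, 8, 8) = 8
d(X,P) = max(8, 1, 10) = 10
d(X,Q) = max(12, 4, 6) = 12
d(X,R) = max(2, 7, 2) = 7
d(X,S) = max(1, 11, 11) = 11
d(X,T) = max(2, 8, 9) = 9
Minimum is at R.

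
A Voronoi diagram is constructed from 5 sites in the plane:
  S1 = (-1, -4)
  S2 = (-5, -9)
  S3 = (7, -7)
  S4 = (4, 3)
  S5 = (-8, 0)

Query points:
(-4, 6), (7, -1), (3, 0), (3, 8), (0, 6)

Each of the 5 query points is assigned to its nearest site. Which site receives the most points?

(-4, 6) — d² to each: S1:109, S2:226, S3:290, S4:73, S5:52 → nearest is S5
(7, -1) — d² to each: S1:73, S2:208, S3:36, S4:25, S5:226 → nearest is S4
(3, 0) — d² to each: S1:32, S2:145, S3:65, S4:10, S5:121 → nearest is S4
(3, 8) — d² to each: S1:160, S2:353, S3:241, S4:26, S5:185 → nearest is S4
(0, 6) — d² to each: S1:101, S2:250, S3:218, S4:25, S5:100 → nearest is S4
Tally — S4:4, S5:1. S4 captures the most (4).

S4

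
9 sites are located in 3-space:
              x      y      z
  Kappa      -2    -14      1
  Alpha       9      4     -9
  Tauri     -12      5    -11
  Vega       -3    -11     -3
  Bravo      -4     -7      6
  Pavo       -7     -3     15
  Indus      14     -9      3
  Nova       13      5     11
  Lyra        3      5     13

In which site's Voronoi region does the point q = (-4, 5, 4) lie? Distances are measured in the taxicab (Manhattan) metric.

Bravo

d(q, Kappa) = |-4−(-2)| + |5−(-14)| + |4−1| = 2 + 19 + 3 = 24
d(q, Alpha) = |-4−9| + |5−4| + |4−(-9)| = 13 + 1 + 13 = 27
d(q, Tauri) = |-4−(-12)| + |5−5| + |4−(-11)| = 8 + 0 + 15 = 23
d(q, Vega) = |-4−(-3)| + |5−(-11)| + |4−(-3)| = 1 + 16 + 7 = 24
d(q, Bravo) = |-4−(-4)| + |5−(-7)| + |4−6| = 0 + 12 + 2 = 14
d(q, Pavo) = |-4−(-7)| + |5−(-3)| + |4−15| = 3 + 8 + 11 = 22
d(q, Indus) = |-4−14| + |5−(-9)| + |4−3| = 18 + 14 + 1 = 33
d(q, Nova) = |-4−13| + |5−5| + |4−11| = 17 + 0 + 7 = 24
d(q, Lyra) = |-4−3| + |5−5| + |4−13| = 7 + 0 + 9 = 16
Minimum is at Bravo.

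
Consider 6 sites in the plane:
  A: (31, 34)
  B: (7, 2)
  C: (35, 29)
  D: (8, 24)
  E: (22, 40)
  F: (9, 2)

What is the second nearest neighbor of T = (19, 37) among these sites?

Squared Euclidean distances:
|TA|² = (19−31)² + (37−34)² = 144 + 9 = 153
|TB|² = (19−7)² + (37−2)² = 144 + 1225 = 1369
|TC|² = (19−35)² + (37−29)² = 256 + 64 = 320
|TD|² = (19−8)² + (37−24)² = 121 + 169 = 290
|TE|² = (19−22)² + (37−40)² = 9 + 9 = 18
|TF|² = (19−9)² + (37−2)² = 100 + 1225 = 1325
Sorted ascending: E, A, D, … — the second-nearest is A.

A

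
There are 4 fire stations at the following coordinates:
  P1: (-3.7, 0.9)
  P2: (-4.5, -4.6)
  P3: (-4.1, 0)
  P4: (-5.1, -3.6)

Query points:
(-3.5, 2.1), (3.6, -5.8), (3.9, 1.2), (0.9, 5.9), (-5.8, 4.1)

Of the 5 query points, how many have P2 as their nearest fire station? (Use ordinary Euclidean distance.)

1

(-3.5, 2.1) — d² to each: P1:1.48, P2:45.89, P3:4.77, P4:35.05 → nearest is P1
(3.6, -5.8) — d² to each: P1:98.18, P2:67.05, P3:92.93, P4:80.53 → nearest is P2
(3.9, 1.2) — d² to each: P1:57.85, P2:104.2, P3:65.44, P4:104.04 → nearest is P1
(0.9, 5.9) — d² to each: P1:46.16, P2:139.41, P3:59.81, P4:126.25 → nearest is P1
(-5.8, 4.1) — d² to each: P1:14.65, P2:77.38, P3:19.7, P4:59.78 → nearest is P1
1 of the 5 points has P2 as nearest.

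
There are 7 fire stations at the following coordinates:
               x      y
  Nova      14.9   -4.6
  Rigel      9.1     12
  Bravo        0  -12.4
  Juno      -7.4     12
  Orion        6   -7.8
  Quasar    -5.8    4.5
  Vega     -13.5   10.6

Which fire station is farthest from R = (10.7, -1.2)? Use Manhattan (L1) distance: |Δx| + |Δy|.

d(R, Nova) = |10.7−14.9| + |-1.2−(-4.6)| = 4.2 + 3.4 = 7.6
d(R, Rigel) = |10.7−9.1| + |-1.2−12| = 1.6 + 13.2 = 14.8
d(R, Bravo) = |10.7−0| + |-1.2−(-12.4)| = 10.7 + 11.2 = 21.9
d(R, Juno) = |10.7−(-7.4)| + |-1.2−12| = 18.1 + 13.2 = 31.3
d(R, Orion) = |10.7−6| + |-1.2−(-7.8)| = 4.7 + 6.6 = 11.3
d(R, Quasar) = |10.7−(-5.8)| + |-1.2−4.5| = 16.5 + 5.7 = 22.2
d(R, Vega) = |10.7−(-13.5)| + |-1.2−10.6| = 24.2 + 11.8 = 36
The largest is to Vega.

Vega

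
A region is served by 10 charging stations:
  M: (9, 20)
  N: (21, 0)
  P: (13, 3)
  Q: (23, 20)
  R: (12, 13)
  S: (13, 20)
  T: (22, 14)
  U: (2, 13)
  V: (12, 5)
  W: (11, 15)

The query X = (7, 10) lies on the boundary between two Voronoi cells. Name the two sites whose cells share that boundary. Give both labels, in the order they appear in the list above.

Squared distances from X to each site:
|XM|² = (7−9)² + (10−20)² = 4 + 100 = 104
|XN|² = (7−21)² + (10−0)² = 196 + 100 = 296
|XP|² = (7−13)² + (10−3)² = 36 + 49 = 85
|XQ|² = (7−23)² + (10−20)² = 256 + 100 = 356
|XR|² = (7−12)² + (10−13)² = 25 + 9 = 34
|XS|² = (7−13)² + (10−20)² = 36 + 100 = 136
|XT|² = (7−22)² + (10−14)² = 225 + 16 = 241
|XU|² = (7−2)² + (10−13)² = 25 + 9 = 34
|XV|² = (7−12)² + (10−5)² = 25 + 25 = 50
|XW|² = (7−11)² + (10−15)² = 16 + 25 = 41
X is equidistant from R and U (both at squared distance 34), and every other site is strictly farther — so X lies on the R–U Voronoi edge.

R and U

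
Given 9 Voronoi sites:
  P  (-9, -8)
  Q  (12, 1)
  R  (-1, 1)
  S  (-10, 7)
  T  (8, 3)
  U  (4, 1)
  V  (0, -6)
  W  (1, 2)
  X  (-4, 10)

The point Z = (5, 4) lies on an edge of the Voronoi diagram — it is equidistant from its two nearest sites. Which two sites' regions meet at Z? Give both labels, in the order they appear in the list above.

T and U

Squared distances from Z to each site:
|ZP|² = 196 + 144 = 340
|ZQ|² = 49 + 9 = 58
|ZR|² = 36 + 9 = 45
|ZS|² = 225 + 9 = 234
|ZT|² = 9 + 1 = 10
|ZU|² = 1 + 9 = 10
|ZV|² = 25 + 100 = 125
|ZW|² = 16 + 4 = 20
|ZX|² = 81 + 36 = 117
Z is equidistant from T and U (both at squared distance 10), and every other site is strictly farther — so Z lies on the T–U Voronoi edge.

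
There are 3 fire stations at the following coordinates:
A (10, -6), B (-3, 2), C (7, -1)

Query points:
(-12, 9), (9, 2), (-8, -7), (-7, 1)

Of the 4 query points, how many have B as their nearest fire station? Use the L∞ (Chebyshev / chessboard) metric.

(-12, 9) — d to each: A:22, B:9, C:19 → nearest is B
(9, 2) — d to each: A:8, B:12, C:3 → nearest is C
(-8, -7) — d to each: A:18, B:9, C:15 → nearest is B
(-7, 1) — d to each: A:17, B:4, C:14 → nearest is B
3 of the 4 points have B as nearest.

3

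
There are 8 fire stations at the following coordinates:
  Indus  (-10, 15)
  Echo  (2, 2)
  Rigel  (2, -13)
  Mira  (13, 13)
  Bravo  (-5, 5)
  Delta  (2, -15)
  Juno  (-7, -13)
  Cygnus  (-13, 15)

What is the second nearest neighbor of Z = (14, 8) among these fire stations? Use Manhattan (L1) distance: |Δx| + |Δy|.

Echo

d(Z, Indus) = |14−(-10)| + |8−15| = 24 + 7 = 31
d(Z, Echo) = |14−2| + |8−2| = 12 + 6 = 18
d(Z, Rigel) = |14−2| + |8−(-13)| = 12 + 21 = 33
d(Z, Mira) = |14−13| + |8−13| = 1 + 5 = 6
d(Z, Bravo) = |14−(-5)| + |8−5| = 19 + 3 = 22
d(Z, Delta) = |14−2| + |8−(-15)| = 12 + 23 = 35
d(Z, Juno) = |14−(-7)| + |8−(-13)| = 21 + 21 = 42
d(Z, Cygnus) = |14−(-13)| + |8−15| = 27 + 7 = 34
Sorted ascending: Mira, Echo, Bravo, … — the second-nearest is Echo.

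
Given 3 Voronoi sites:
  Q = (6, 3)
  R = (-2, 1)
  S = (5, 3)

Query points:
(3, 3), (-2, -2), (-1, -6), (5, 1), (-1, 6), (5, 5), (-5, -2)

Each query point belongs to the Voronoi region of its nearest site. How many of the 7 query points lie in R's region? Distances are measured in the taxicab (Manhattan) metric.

4

(3, 3) — d to each: Q:3, R:7, S:2 → nearest is S
(-2, -2) — d to each: Q:13, R:3, S:12 → nearest is R
(-1, -6) — d to each: Q:16, R:8, S:15 → nearest is R
(5, 1) — d to each: Q:3, R:7, S:2 → nearest is S
(-1, 6) — d to each: Q:10, R:6, S:9 → nearest is R
(5, 5) — d to each: Q:3, R:11, S:2 → nearest is S
(-5, -2) — d to each: Q:16, R:6, S:15 → nearest is R
4 of the 7 points have R as nearest.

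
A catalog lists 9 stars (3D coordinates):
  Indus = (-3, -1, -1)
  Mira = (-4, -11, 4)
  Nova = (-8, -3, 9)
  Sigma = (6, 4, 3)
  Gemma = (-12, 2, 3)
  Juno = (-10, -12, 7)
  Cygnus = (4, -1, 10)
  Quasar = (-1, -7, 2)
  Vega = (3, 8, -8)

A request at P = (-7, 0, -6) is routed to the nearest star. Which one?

Indus

Squared Euclidean distances:
d²(P, Indus) = (-7−(-3))² + (0−(-1))² + (-6−(-1))² = 16 + 1 + 25 = 42
d²(P, Mira) = (-7−(-4))² + (0−(-11))² + (-6−4)² = 9 + 121 + 100 = 230
d²(P, Nova) = (-7−(-8))² + (0−(-3))² + (-6−9)² = 1 + 9 + 225 = 235
d²(P, Sigma) = (-7−6)² + (0−4)² + (-6−3)² = 169 + 16 + 81 = 266
d²(P, Gemma) = (-7−(-12))² + (0−2)² + (-6−3)² = 25 + 4 + 81 = 110
d²(P, Juno) = (-7−(-10))² + (0−(-12))² + (-6−7)² = 9 + 144 + 169 = 322
d²(P, Cygnus) = (-7−4)² + (0−(-1))² + (-6−10)² = 121 + 1 + 256 = 378
d²(P, Quasar) = (-7−(-1))² + (0−(-7))² + (-6−2)² = 36 + 49 + 64 = 149
d²(P, Vega) = (-7−3)² + (0−8)² + (-6−(-8))² = 100 + 64 + 4 = 168
Indus is nearest.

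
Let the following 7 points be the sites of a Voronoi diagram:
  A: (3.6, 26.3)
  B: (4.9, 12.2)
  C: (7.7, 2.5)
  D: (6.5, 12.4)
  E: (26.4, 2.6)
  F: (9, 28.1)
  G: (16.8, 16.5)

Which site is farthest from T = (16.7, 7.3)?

Squared Euclidean distances:
|TA|² = (16.7−3.6)² + (7.3−26.3)² = 171.61 + 361 = 532.61
|TB|² = (16.7−4.9)² + (7.3−12.2)² = 139.24 + 24.01 = 163.25
|TC|² = (16.7−7.7)² + (7.3−2.5)² = 81 + 23.04 = 104.04
|TD|² = (16.7−6.5)² + (7.3−12.4)² = 104.04 + 26.01 = 130.05
|TE|² = (16.7−26.4)² + (7.3−2.6)² = 94.09 + 22.09 = 116.18
|TF|² = (16.7−9)² + (7.3−28.1)² = 59.29 + 432.64 = 491.93
|TG|² = (16.7−16.8)² + (7.3−16.5)² = 0.01 + 84.64 = 84.65
The largest is to A.

A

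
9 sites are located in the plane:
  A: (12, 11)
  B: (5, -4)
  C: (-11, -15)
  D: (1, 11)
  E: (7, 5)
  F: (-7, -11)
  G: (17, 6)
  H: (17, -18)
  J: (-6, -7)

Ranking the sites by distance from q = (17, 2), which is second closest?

Compare squared distances (the ordering matches that of the actual distances):
|qA|² = 25 + 81 = 106
|qB|² = 144 + 36 = 180
|qC|² = 784 + 289 = 1073
|qD|² = 256 + 81 = 337
|qE|² = 100 + 9 = 109
|qF|² = 576 + 169 = 745
|qG|² = 0 + 16 = 16
|qH|² = 0 + 400 = 400
|qJ|² = 529 + 81 = 610
Sorted ascending: G, A, E, … — the second-nearest is A.

A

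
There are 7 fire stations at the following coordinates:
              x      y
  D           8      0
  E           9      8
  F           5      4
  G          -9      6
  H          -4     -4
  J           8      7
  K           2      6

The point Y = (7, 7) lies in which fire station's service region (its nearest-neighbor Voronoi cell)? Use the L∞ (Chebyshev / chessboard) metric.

J

d(Y,D) = max(1, 7) = 7
d(Y,E) = max(2, 1) = 2
d(Y,F) = max(2, 3) = 3
d(Y,G) = max(16, 1) = 16
d(Y,H) = max(11, 11) = 11
d(Y,J) = max(1, 0) = 1
d(Y,K) = max(5, 1) = 5
J is nearest.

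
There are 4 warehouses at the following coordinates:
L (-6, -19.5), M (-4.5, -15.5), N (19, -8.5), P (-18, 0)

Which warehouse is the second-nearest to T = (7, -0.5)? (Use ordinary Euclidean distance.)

Squared Euclidean distances:
|TL|² = (7−(-6))² + (-0.5−(-19.5))² = 169 + 361 = 530
|TM|² = (7−(-4.5))² + (-0.5−(-15.5))² = 132.25 + 225 = 357.25
|TN|² = (7−19)² + (-0.5−(-8.5))² = 144 + 64 = 208
|TP|² = (7−(-18))² + (-0.5−0)² = 625 + 0.25 = 625.25
Sorted ascending: N, M, L, … — the second-nearest is M.

M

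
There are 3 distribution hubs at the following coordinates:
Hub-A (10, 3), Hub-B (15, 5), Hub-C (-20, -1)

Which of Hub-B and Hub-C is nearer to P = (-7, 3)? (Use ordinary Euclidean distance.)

Hub-C

Compare squared distances:
d²(P, Hub-B) = (-7−15)² + (3−5)² = 484 + 4 = 488
d²(P, Hub-C) = (-7−(-20))² + (3−(-1))² = 169 + 16 = 185
488 > 185, so Hub-C is closer.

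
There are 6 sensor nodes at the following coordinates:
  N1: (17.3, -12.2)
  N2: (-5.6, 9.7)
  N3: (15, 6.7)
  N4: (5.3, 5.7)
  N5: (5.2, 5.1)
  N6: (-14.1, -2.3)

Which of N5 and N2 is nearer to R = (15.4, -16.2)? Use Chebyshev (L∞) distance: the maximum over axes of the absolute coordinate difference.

N5

d(R,N5) = max(10.2, 21.3) = 21.3
d(R,N2) = max(21, 25.9) = 25.9
21.3 < 25.9, so N5 is closer.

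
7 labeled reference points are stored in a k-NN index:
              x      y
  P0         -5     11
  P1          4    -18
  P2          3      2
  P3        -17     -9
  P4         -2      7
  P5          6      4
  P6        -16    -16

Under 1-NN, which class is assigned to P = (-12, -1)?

P3

Squared Euclidean distances:
|PP0|² = (-12−(-5))² + (-1−11)² = 49 + 144 = 193
|PP1|² = (-12−4)² + (-1−(-18))² = 256 + 289 = 545
|PP2|² = (-12−3)² + (-1−2)² = 225 + 9 = 234
|PP3|² = (-12−(-17))² + (-1−(-9))² = 25 + 64 = 89
|PP4|² = (-12−(-2))² + (-1−7)² = 100 + 64 = 164
|PP5|² = (-12−6)² + (-1−4)² = 324 + 25 = 349
|PP6|² = (-12−(-16))² + (-1−(-16))² = 16 + 225 = 241
The smallest is to P3, so P lies in the Voronoi region of P3.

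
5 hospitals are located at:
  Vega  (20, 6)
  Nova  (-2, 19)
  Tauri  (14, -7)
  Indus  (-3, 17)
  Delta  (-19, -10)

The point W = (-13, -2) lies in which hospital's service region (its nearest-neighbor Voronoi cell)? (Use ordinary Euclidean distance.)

Since √ is increasing, it suffices to compare squared distances:
d²(W, Vega) = (-13−20)² + (-2−6)² = 1089 + 64 = 1153
d²(W, Nova) = (-13−(-2))² + (-2−19)² = 121 + 441 = 562
d²(W, Tauri) = (-13−14)² + (-2−(-7))² = 729 + 25 = 754
d²(W, Indus) = (-13−(-3))² + (-2−17)² = 100 + 361 = 461
d²(W, Delta) = (-13−(-19))² + (-2−(-10))² = 36 + 64 = 100
Delta is nearest.

Delta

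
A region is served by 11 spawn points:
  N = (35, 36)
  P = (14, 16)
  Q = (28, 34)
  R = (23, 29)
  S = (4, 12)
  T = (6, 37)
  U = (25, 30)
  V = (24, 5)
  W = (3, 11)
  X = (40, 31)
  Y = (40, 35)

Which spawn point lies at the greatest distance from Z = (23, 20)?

T

Since √ is increasing, it suffices to compare squared distances:
|ZN|² = (23−35)² + (20−36)² = 144 + 256 = 400
|ZP|² = (23−14)² + (20−16)² = 81 + 16 = 97
|ZQ|² = (23−28)² + (20−34)² = 25 + 196 = 221
|ZR|² = (23−23)² + (20−29)² = 0 + 81 = 81
|ZS|² = (23−4)² + (20−12)² = 361 + 64 = 425
|ZT|² = (23−6)² + (20−37)² = 289 + 289 = 578
|ZU|² = (23−25)² + (20−30)² = 4 + 100 = 104
|ZV|² = (23−24)² + (20−5)² = 1 + 225 = 226
|ZW|² = (23−3)² + (20−11)² = 400 + 81 = 481
|ZX|² = (23−40)² + (20−31)² = 289 + 121 = 410
|ZY|² = (23−40)² + (20−35)² = 289 + 225 = 514
The largest is to T.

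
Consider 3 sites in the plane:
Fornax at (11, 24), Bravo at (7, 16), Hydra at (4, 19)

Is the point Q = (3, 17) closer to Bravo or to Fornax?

Bravo

Compare squared distances:
d²(Q, Bravo) = (3−7)² + (17−16)² = 16 + 1 = 17
d²(Q, Fornax) = (3−11)² + (17−24)² = 64 + 49 = 113
17 < 113, so Bravo is closer.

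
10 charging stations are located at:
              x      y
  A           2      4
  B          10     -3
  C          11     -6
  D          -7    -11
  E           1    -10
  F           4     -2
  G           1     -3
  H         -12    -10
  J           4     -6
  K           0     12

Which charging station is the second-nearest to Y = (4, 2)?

Squared Euclidean distances:
|YA|² = 4 + 4 = 8
|YB|² = 36 + 25 = 61
|YC|² = 49 + 64 = 113
|YD|² = 121 + 169 = 290
|YE|² = 9 + 144 = 153
|YF|² = 0 + 16 = 16
|YG|² = 9 + 25 = 34
|YH|² = 256 + 144 = 400
|YJ|² = 0 + 64 = 64
|YK|² = 16 + 100 = 116
Sorted ascending: A, F, G, … — the second-nearest is F.

F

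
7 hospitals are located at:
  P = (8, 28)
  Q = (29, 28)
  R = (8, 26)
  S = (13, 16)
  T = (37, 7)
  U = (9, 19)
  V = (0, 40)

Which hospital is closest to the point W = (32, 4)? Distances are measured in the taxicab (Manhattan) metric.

d(W,P) = |32−8| + |4−28| = 24 + 24 = 48
d(W,Q) = |32−29| + |4−28| = 3 + 24 = 27
d(W,R) = |32−8| + |4−26| = 24 + 22 = 46
d(W,S) = |32−13| + |4−16| = 19 + 12 = 31
d(W,T) = |32−37| + |4−7| = 5 + 3 = 8
d(W,U) = |32−9| + |4−19| = 23 + 15 = 38
d(W,V) = |32−0| + |4−40| = 32 + 36 = 68
The smallest is to T, so W lies in the Voronoi region of T.

T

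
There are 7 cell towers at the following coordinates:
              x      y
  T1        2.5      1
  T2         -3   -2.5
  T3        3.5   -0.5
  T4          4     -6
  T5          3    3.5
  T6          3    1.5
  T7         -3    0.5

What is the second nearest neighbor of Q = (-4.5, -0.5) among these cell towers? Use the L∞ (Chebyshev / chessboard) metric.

T2

d(Q,T1) = max(7, 1.5) = 7
d(Q,T2) = max(1.5, 2) = 2
d(Q,T3) = max(8, 0) = 8
d(Q,T4) = max(8.5, 5.5) = 8.5
d(Q,T5) = max(7.5, 4) = 7.5
d(Q,T6) = max(7.5, 2) = 7.5
d(Q,T7) = max(1.5, 1) = 1.5
Sorted ascending: T7, T2, T1, … — the second-nearest is T2.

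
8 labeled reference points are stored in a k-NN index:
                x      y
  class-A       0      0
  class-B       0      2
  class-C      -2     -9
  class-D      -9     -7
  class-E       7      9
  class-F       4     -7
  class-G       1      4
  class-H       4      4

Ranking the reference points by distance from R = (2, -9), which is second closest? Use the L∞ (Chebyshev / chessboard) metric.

d(R, class-A) = max(2, 9) = 9
d(R, class-B) = max(2, 11) = 11
d(R, class-C) = max(4, 0) = 4
d(R, class-D) = max(11, 2) = 11
d(R, class-E) = max(5, 18) = 18
d(R, class-F) = max(2, 2) = 2
d(R, class-G) = max(1, 13) = 13
d(R, class-H) = max(2, 13) = 13
Sorted ascending: class-F, class-C, class-A, … — the second-nearest is class-C.

class-C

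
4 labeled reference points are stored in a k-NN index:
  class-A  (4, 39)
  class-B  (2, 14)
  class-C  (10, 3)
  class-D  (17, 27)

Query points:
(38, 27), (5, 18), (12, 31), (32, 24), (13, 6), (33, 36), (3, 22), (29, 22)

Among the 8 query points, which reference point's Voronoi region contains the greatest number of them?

class-D

(38, 27) — d² to each: class-A:1300, class-B:1465, class-C:1360, class-D:441 → nearest is class-D
(5, 18) — d² to each: class-A:442, class-B:25, class-C:250, class-D:225 → nearest is class-B
(12, 31) — d² to each: class-A:128, class-B:389, class-C:788, class-D:41 → nearest is class-D
(32, 24) — d² to each: class-A:1009, class-B:1000, class-C:925, class-D:234 → nearest is class-D
(13, 6) — d² to each: class-A:1170, class-B:185, class-C:18, class-D:457 → nearest is class-C
(33, 36) — d² to each: class-A:850, class-B:1445, class-C:1618, class-D:337 → nearest is class-D
(3, 22) — d² to each: class-A:290, class-B:65, class-C:410, class-D:221 → nearest is class-B
(29, 22) — d² to each: class-A:914, class-B:793, class-C:722, class-D:169 → nearest is class-D
Tally — class-B:2, class-C:1, class-D:5. class-D captures the most (5).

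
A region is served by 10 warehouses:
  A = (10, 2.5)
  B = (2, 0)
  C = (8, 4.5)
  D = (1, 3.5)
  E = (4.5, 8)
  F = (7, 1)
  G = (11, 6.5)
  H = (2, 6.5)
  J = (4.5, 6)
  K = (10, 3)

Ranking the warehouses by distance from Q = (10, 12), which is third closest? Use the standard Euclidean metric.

C

Since √ is increasing, it suffices to compare squared distances:
|QA|² = (10−10)² + (12−2.5)² = 0 + 90.25 = 90.25
|QB|² = (10−2)² + (12−0)² = 64 + 144 = 208
|QC|² = (10−8)² + (12−4.5)² = 4 + 56.25 = 60.25
|QD|² = (10−1)² + (12−3.5)² = 81 + 72.25 = 153.25
|QE|² = (10−4.5)² + (12−8)² = 30.25 + 16 = 46.25
|QF|² = (10−7)² + (12−1)² = 9 + 121 = 130
|QG|² = (10−11)² + (12−6.5)² = 1 + 30.25 = 31.25
|QH|² = (10−2)² + (12−6.5)² = 64 + 30.25 = 94.25
|QJ|² = (10−4.5)² + (12−6)² = 30.25 + 36 = 66.25
|QK|² = (10−10)² + (12−3)² = 0 + 81 = 81
Sorted ascending: G, E, C, J, … — the third-nearest is C.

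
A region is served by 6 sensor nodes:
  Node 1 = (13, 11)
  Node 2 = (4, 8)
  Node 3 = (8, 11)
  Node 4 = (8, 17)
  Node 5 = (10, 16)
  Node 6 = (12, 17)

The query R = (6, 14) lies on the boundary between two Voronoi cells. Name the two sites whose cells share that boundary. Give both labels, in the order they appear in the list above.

Squared distances from R to each site:
d²(R, Node 1) = (6−13)² + (14−11)² = 49 + 9 = 58
d²(R, Node 2) = (6−4)² + (14−8)² = 4 + 36 = 40
d²(R, Node 3) = (6−8)² + (14−11)² = 4 + 9 = 13
d²(R, Node 4) = (6−8)² + (14−17)² = 4 + 9 = 13
d²(R, Node 5) = (6−10)² + (14−16)² = 16 + 4 = 20
d²(R, Node 6) = (6−12)² + (14−17)² = 36 + 9 = 45
R is equidistant from Node 3 and Node 4 (both at squared distance 13), and every other site is strictly farther — so R lies on the Node 3–Node 4 Voronoi edge.

Node 3 and Node 4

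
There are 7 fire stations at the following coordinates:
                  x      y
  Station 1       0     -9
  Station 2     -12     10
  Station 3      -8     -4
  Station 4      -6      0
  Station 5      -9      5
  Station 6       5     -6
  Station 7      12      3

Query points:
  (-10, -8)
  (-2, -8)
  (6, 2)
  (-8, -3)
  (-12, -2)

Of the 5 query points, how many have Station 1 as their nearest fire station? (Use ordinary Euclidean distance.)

(-10, -8) — d² to each: Station 1:101, Station 2:328, Station 3:20, Station 4:80, Station 5:170, Station 6:229, Station 7:605 → nearest is Station 3
(-2, -8) — d² to each: Station 1:5, Station 2:424, Station 3:52, Station 4:80, Station 5:218, Station 6:53, Station 7:317 → nearest is Station 1
(6, 2) — d² to each: Station 1:157, Station 2:388, Station 3:232, Station 4:148, Station 5:234, Station 6:65, Station 7:37 → nearest is Station 7
(-8, -3) — d² to each: Station 1:100, Station 2:185, Station 3:1, Station 4:13, Station 5:65, Station 6:178, Station 7:436 → nearest is Station 3
(-12, -2) — d² to each: Station 1:193, Station 2:144, Station 3:20, Station 4:40, Station 5:58, Station 6:305, Station 7:601 → nearest is Station 3
1 of the 5 points has Station 1 as nearest.

1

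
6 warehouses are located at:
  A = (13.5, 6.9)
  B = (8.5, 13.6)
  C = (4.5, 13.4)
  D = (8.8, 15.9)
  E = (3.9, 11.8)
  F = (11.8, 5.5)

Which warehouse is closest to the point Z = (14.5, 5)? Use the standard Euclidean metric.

Since √ is increasing, it suffices to compare squared distances:
|ZA|² = (14.5−13.5)² + (5−6.9)² = 1 + 3.61 = 4.61
|ZB|² = (14.5−8.5)² + (5−13.6)² = 36 + 73.96 = 109.96
|ZC|² = (14.5−4.5)² + (5−13.4)² = 100 + 70.56 = 170.56
|ZD|² = (14.5−8.8)² + (5−15.9)² = 32.49 + 118.81 = 151.3
|ZE|² = (14.5−3.9)² + (5−11.8)² = 112.36 + 46.24 = 158.6
|ZF|² = (14.5−11.8)² + (5−5.5)² = 7.29 + 0.25 = 7.54
A is nearest.

A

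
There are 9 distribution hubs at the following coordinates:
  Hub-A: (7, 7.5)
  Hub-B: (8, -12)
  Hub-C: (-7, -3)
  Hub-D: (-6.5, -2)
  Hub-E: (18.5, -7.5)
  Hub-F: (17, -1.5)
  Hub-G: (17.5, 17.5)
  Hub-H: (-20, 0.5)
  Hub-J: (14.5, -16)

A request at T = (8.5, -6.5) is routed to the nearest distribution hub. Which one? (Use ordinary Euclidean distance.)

Since √ is increasing, it suffices to compare squared distances:
d²(T, Hub-A) = (8.5−7)² + (-6.5−7.5)² = 2.25 + 196 = 198.25
d²(T, Hub-B) = (8.5−8)² + (-6.5−(-12))² = 0.25 + 30.25 = 30.5
d²(T, Hub-C) = (8.5−(-7))² + (-6.5−(-3))² = 240.25 + 12.25 = 252.5
d²(T, Hub-D) = (8.5−(-6.5))² + (-6.5−(-2))² = 225 + 20.25 = 245.25
d²(T, Hub-E) = (8.5−18.5)² + (-6.5−(-7.5))² = 100 + 1 = 101
d²(T, Hub-F) = (8.5−17)² + (-6.5−(-1.5))² = 72.25 + 25 = 97.25
d²(T, Hub-G) = (8.5−17.5)² + (-6.5−17.5)² = 81 + 576 = 657
d²(T, Hub-H) = (8.5−(-20))² + (-6.5−0.5)² = 812.25 + 49 = 861.25
d²(T, Hub-J) = (8.5−14.5)² + (-6.5−(-16))² = 36 + 90.25 = 126.25
Minimum is at Hub-B.

Hub-B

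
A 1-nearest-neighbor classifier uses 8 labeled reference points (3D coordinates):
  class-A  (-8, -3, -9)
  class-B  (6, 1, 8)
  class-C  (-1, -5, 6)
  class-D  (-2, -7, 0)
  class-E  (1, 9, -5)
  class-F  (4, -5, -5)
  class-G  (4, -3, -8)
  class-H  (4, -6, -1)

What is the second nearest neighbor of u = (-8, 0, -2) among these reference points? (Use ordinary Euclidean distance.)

class-D

Squared Euclidean distances:
d²(u, class-A) = 0 + 9 + 49 = 58
d²(u, class-B) = 196 + 1 + 100 = 297
d²(u, class-C) = 49 + 25 + 64 = 138
d²(u, class-D) = 36 + 49 + 4 = 89
d²(u, class-E) = 81 + 81 + 9 = 171
d²(u, class-F) = 144 + 25 + 9 = 178
d²(u, class-G) = 144 + 9 + 36 = 189
d²(u, class-H) = 144 + 36 + 1 = 181
Sorted ascending: class-A, class-D, class-C, … — the second-nearest is class-D.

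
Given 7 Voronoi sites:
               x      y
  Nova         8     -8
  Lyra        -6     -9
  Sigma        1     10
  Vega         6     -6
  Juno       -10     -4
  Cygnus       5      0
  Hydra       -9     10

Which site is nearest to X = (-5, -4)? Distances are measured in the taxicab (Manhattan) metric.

Juno

d(X, Nova) = |-5−8| + |-4−(-8)| = 13 + 4 = 17
d(X, Lyra) = |-5−(-6)| + |-4−(-9)| = 1 + 5 = 6
d(X, Sigma) = |-5−1| + |-4−10| = 6 + 14 = 20
d(X, Vega) = |-5−6| + |-4−(-6)| = 11 + 2 = 13
d(X, Juno) = |-5−(-10)| + |-4−(-4)| = 5 + 0 = 5
d(X, Cygnus) = |-5−5| + |-4−0| = 10 + 4 = 14
d(X, Hydra) = |-5−(-9)| + |-4−10| = 4 + 14 = 18
Minimum is at Juno.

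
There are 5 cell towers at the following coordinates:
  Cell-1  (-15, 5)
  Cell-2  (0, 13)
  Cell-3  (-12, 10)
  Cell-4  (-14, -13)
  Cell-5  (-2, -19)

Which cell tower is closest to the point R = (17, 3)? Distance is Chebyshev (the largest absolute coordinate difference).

Cell-2

d(R, Cell-1) = max(32, 2) = 32
d(R, Cell-2) = max(17, 10) = 17
d(R, Cell-3) = max(29, 7) = 29
d(R, Cell-4) = max(31, 16) = 31
d(R, Cell-5) = max(19, 22) = 22
Minimum is at Cell-2.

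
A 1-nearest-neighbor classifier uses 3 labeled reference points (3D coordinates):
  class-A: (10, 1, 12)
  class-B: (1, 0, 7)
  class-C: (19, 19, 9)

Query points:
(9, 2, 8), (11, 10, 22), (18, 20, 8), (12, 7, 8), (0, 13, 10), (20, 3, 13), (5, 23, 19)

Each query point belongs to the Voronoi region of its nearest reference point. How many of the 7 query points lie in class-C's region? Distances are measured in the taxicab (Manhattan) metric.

2

(9, 2, 8) — d to each: class-A:6, class-B:11, class-C:28 → nearest is class-A
(11, 10, 22) — d to each: class-A:20, class-B:35, class-C:30 → nearest is class-A
(18, 20, 8) — d to each: class-A:31, class-B:38, class-C:3 → nearest is class-C
(12, 7, 8) — d to each: class-A:12, class-B:19, class-C:20 → nearest is class-A
(0, 13, 10) — d to each: class-A:24, class-B:17, class-C:26 → nearest is class-B
(20, 3, 13) — d to each: class-A:13, class-B:28, class-C:21 → nearest is class-A
(5, 23, 19) — d to each: class-A:34, class-B:39, class-C:28 → nearest is class-C
2 of the 7 points have class-C as nearest.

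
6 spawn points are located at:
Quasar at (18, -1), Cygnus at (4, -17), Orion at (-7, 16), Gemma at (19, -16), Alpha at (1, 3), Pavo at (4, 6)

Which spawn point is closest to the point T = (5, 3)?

Pavo

Squared Euclidean distances:
d²(T, Quasar) = 169 + 16 = 185
d²(T, Cygnus) = 1 + 400 = 401
d²(T, Orion) = 144 + 169 = 313
d²(T, Gemma) = 196 + 361 = 557
d²(T, Alpha) = 16 + 0 = 16
d²(T, Pavo) = 1 + 9 = 10
Pavo is nearest.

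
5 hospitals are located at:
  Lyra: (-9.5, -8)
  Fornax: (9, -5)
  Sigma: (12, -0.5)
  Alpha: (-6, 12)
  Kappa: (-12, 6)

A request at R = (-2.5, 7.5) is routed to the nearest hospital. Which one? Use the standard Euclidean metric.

Alpha

Since √ is increasing, it suffices to compare squared distances:
d²(R, Lyra) = 49 + 240.25 = 289.25
d²(R, Fornax) = 132.25 + 156.25 = 288.5
d²(R, Sigma) = 210.25 + 64 = 274.25
d²(R, Alpha) = 12.25 + 20.25 = 32.5
d²(R, Kappa) = 90.25 + 2.25 = 92.5
Minimum is at Alpha.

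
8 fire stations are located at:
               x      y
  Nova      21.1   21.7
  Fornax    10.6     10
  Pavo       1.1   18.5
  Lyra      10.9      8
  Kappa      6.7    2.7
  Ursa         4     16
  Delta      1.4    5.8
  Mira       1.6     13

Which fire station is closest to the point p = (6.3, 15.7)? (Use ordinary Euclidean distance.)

Ursa

Squared Euclidean distances:
d²(p, Nova) = (6.3−21.1)² + (15.7−21.7)² = 219.04 + 36 = 255.04
d²(p, Fornax) = (6.3−10.6)² + (15.7−10)² = 18.49 + 32.49 = 50.98
d²(p, Pavo) = (6.3−1.1)² + (15.7−18.5)² = 27.04 + 7.84 = 34.88
d²(p, Lyra) = (6.3−10.9)² + (15.7−8)² = 21.16 + 59.29 = 80.45
d²(p, Kappa) = (6.3−6.7)² + (15.7−2.7)² = 0.16 + 169 = 169.16
d²(p, Ursa) = (6.3−4)² + (15.7−16)² = 5.29 + 0.09 = 5.38
d²(p, Delta) = (6.3−1.4)² + (15.7−5.8)² = 24.01 + 98.01 = 122.02
d²(p, Mira) = (6.3−1.6)² + (15.7−13)² = 22.09 + 7.29 = 29.38
Minimum is at Ursa.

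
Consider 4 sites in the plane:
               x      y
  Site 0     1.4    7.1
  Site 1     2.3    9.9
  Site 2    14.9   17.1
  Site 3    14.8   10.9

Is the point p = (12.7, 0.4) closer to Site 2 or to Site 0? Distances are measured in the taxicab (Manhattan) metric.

Site 0

d(p, Site 2) = |12.7−14.9| + |0.4−17.1| = 2.2 + 16.7 = 18.9
d(p, Site 0) = |12.7−1.4| + |0.4−7.1| = 11.3 + 6.7 = 18
18.9 > 18, so Site 0 is closer.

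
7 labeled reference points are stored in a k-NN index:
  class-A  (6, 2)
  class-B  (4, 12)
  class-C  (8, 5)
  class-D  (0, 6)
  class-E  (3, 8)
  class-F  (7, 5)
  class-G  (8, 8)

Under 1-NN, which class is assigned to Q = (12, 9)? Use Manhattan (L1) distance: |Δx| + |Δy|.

d(Q, class-A) = 6 + 7 = 13
d(Q, class-B) = 8 + 3 = 11
d(Q, class-C) = 4 + 4 = 8
d(Q, class-D) = 12 + 3 = 15
d(Q, class-E) = 9 + 1 = 10
d(Q, class-F) = 5 + 4 = 9
d(Q, class-G) = 4 + 1 = 5
The smallest is to class-G, so Q lies in the Voronoi region of class-G.

class-G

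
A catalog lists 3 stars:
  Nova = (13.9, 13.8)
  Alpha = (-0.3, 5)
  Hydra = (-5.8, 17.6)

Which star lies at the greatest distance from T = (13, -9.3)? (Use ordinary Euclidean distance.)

Hydra

Squared Euclidean distances:
d²(T, Nova) = (13−13.9)² + (-9.3−13.8)² = 0.81 + 533.61 = 534.42
d²(T, Alpha) = (13−(-0.3))² + (-9.3−5)² = 176.89 + 204.49 = 381.38
d²(T, Hydra) = (13−(-5.8))² + (-9.3−17.6)² = 353.44 + 723.61 = 1077.05
The largest is to Hydra.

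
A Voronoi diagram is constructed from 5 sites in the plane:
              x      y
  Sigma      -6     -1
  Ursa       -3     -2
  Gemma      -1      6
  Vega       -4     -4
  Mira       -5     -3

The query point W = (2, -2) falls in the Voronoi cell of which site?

Ursa

Compare squared distances (the ordering matches that of the actual distances):
d²(W, Sigma) = (2−(-6))² + (-2−(-1))² = 64 + 1 = 65
d²(W, Ursa) = (2−(-3))² + (-2−(-2))² = 25 + 0 = 25
d²(W, Gemma) = (2−(-1))² + (-2−6)² = 9 + 64 = 73
d²(W, Vega) = (2−(-4))² + (-2−(-4))² = 36 + 4 = 40
d²(W, Mira) = (2−(-5))² + (-2−(-3))² = 49 + 1 = 50
The smallest is to Ursa, so W lies in the Voronoi region of Ursa.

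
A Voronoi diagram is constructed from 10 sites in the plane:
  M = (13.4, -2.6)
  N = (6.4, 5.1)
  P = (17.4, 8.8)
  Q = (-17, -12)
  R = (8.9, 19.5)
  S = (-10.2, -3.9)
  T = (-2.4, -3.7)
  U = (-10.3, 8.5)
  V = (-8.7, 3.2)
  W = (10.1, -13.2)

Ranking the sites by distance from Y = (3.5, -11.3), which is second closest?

Squared Euclidean distances:
|YM|² = (3.5−13.4)² + (-11.3−(-2.6))² = 98.01 + 75.69 = 173.7
|YN|² = (3.5−6.4)² + (-11.3−5.1)² = 8.41 + 268.96 = 277.37
|YP|² = (3.5−17.4)² + (-11.3−8.8)² = 193.21 + 404.01 = 597.22
|YQ|² = (3.5−(-17))² + (-11.3−(-12))² = 420.25 + 0.49 = 420.74
|YR|² = (3.5−8.9)² + (-11.3−19.5)² = 29.16 + 948.64 = 977.8
|YS|² = (3.5−(-10.2))² + (-11.3−(-3.9))² = 187.69 + 54.76 = 242.45
|YT|² = (3.5−(-2.4))² + (-11.3−(-3.7))² = 34.81 + 57.76 = 92.57
|YU|² = (3.5−(-10.3))² + (-11.3−8.5)² = 190.44 + 392.04 = 582.48
|YV|² = (3.5−(-8.7))² + (-11.3−3.2)² = 148.84 + 210.25 = 359.09
|YW|² = (3.5−10.1)² + (-11.3−(-13.2))² = 43.56 + 3.61 = 47.17
Sorted ascending: W, T, M, … — the second-nearest is T.

T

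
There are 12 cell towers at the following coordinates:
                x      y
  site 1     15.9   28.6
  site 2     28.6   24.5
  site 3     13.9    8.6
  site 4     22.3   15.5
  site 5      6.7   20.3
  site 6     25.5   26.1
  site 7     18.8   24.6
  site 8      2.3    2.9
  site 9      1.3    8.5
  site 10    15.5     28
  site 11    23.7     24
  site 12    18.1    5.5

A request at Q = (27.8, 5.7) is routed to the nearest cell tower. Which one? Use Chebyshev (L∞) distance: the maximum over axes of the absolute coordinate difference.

site 12

d(Q, site 1) = max(11.9, 22.9) = 22.9
d(Q, site 2) = max(0.8, 18.8) = 18.8
d(Q, site 3) = max(13.9, 2.9) = 13.9
d(Q, site 4) = max(5.5, 9.8) = 9.8
d(Q, site 5) = max(21.1, 14.6) = 21.1
d(Q, site 6) = max(2.3, 20.4) = 20.4
d(Q, site 7) = max(9, 18.9) = 18.9
d(Q, site 8) = max(25.5, 2.8) = 25.5
d(Q, site 9) = max(26.5, 2.8) = 26.5
d(Q, site 10) = max(12.3, 22.3) = 22.3
d(Q, site 11) = max(4.1, 18.3) = 18.3
d(Q, site 12) = max(9.7, 0.2) = 9.7
Minimum is at site 12.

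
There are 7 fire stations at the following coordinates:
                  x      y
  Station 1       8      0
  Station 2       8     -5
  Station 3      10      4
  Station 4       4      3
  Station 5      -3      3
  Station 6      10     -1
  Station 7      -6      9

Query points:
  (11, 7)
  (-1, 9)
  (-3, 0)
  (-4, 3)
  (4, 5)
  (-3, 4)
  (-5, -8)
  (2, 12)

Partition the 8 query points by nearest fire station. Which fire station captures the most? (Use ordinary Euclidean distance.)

Station 5

(11, 7) — d² to each: Station 1:58, Station 2:153, Station 3:10, Station 4:65, Station 5:212, Station 6:65, Station 7:293 → nearest is Station 3
(-1, 9) — d² to each: Station 1:162, Station 2:277, Station 3:146, Station 4:61, Station 5:40, Station 6:221, Station 7:25 → nearest is Station 7
(-3, 0) — d² to each: Station 1:121, Station 2:146, Station 3:185, Station 4:58, Station 5:9, Station 6:170, Station 7:90 → nearest is Station 5
(-4, 3) — d² to each: Station 1:153, Station 2:208, Station 3:197, Station 4:64, Station 5:1, Station 6:212, Station 7:40 → nearest is Station 5
(4, 5) — d² to each: Station 1:41, Station 2:116, Station 3:37, Station 4:4, Station 5:53, Station 6:72, Station 7:116 → nearest is Station 4
(-3, 4) — d² to each: Station 1:137, Station 2:202, Station 3:169, Station 4:50, Station 5:1, Station 6:194, Station 7:34 → nearest is Station 5
(-5, -8) — d² to each: Station 1:233, Station 2:178, Station 3:369, Station 4:202, Station 5:125, Station 6:274, Station 7:290 → nearest is Station 5
(2, 12) — d² to each: Station 1:180, Station 2:325, Station 3:128, Station 4:85, Station 5:106, Station 6:233, Station 7:73 → nearest is Station 7
Tally — Station 3:1, Station 4:1, Station 5:4, Station 7:2. Station 5 captures the most (4).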